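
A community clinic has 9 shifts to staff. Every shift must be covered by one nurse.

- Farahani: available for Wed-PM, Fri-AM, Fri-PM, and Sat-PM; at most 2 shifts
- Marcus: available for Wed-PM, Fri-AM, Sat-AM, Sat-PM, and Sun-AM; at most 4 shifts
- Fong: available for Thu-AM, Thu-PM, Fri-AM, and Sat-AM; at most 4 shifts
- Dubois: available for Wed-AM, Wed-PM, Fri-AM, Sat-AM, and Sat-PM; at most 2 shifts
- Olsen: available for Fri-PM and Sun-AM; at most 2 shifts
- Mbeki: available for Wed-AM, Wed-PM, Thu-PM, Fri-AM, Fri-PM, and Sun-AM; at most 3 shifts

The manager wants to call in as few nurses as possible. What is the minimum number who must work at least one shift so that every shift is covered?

9 slots to fill and no one can take more than 4, so at least ⌈9/4⌉ = 3 nurses are needed.
Farahani, Fong, and Mbeki alone can cover everything: Wed-AM→Mbeki, Wed-PM→Farahani, Thu-AM→Fong, Thu-PM→Fong, Fri-AM→Fong, Fri-PM→Mbeki, Sat-AM→Fong, Sat-PM→Farahani, Sun-AM→Mbeki.

3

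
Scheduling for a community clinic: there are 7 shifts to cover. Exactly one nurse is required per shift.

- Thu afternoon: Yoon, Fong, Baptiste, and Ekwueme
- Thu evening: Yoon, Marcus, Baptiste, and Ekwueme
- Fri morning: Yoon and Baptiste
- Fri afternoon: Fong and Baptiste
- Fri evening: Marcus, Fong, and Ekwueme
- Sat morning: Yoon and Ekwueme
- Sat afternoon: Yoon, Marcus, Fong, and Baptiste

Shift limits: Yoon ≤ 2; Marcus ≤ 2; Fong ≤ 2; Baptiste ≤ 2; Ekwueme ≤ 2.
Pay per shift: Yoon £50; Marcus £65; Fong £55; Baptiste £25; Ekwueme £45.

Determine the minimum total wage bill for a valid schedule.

Picking the cheapest available nurse for each shift independently would cost £215, but that ignores the shift limits.
An optimal schedule: Thu afternoon→Yoon, Thu evening→Yoon, Fri morning→Baptiste, Fri afternoon→Baptiste, Fri evening→Ekwueme, Sat morning→Ekwueme, Sat afternoon→Fong.
Total: 50 + 50 + 25 + 25 + 45 + 45 + 55 = £295.

£295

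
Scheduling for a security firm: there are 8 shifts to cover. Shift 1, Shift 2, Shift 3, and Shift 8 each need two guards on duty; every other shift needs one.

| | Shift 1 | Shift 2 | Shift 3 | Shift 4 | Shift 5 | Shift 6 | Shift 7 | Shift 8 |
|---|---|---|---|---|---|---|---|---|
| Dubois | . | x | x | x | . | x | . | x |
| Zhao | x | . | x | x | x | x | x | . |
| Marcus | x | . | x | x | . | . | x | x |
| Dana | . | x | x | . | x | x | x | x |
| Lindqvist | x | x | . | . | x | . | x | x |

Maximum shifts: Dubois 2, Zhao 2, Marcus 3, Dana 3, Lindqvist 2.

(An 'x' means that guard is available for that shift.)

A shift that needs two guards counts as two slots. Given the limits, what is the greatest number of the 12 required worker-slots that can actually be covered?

Total capacity across all guards is 2+2+3+3+2 = 12, and 12 slots are needed, so at most 12 can be filled.
An assignment achieving 12: Shift 1→Zhao+Marcus, Shift 2→Dubois+Dana, Shift 3→Marcus+Dana, Shift 4→Dubois, Shift 5→Zhao, Shift 6→Dana, Shift 7→Lindqvist, Shift 8→Marcus+Lindqvist.
Loads: Dubois 2/2, Zhao 2/2, Marcus 3/3, Dana 3/3, Lindqvist 2/2.

12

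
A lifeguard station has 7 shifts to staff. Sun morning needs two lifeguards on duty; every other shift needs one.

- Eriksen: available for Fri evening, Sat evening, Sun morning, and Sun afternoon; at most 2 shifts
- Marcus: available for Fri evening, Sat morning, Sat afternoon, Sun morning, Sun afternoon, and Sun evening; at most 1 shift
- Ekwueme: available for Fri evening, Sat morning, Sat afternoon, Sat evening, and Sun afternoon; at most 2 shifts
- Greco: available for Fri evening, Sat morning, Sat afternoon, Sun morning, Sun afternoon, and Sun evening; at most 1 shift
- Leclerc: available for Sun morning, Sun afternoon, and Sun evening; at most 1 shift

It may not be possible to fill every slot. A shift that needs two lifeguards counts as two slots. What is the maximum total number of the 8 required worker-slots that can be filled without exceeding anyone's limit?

7

Total capacity across all lifeguards is 2+1+2+1+1 = 7, and 8 slots are needed, so at most 7 can be filled.
An assignment achieving 7: Fri evening→Eriksen, Sat morning→Marcus, Sat afternoon→Ekwueme, Sat evening→Eriksen, Sun morning→Leclerc, Sun afternoon→Ekwueme, Sun evening→Greco.
Loads: Eriksen 2/2, Marcus 1/1, Ekwueme 2/2, Greco 1/1, Leclerc 1/1.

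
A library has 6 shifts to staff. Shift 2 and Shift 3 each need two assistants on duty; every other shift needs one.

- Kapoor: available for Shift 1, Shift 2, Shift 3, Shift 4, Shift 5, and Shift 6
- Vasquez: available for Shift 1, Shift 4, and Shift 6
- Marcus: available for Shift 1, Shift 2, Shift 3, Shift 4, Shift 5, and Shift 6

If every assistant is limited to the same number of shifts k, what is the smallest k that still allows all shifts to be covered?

3

With 3 assistants and 8 worker-slots to fill, someone must work at least ⌈8/3⌉ = 3 shifts, so k ≥ 3.
k = 3 works: Shift 1→Vasquez, Shift 2→Kapoor+Marcus, Shift 3→Kapoor+Marcus, Shift 4→Vasquez, Shift 5→Kapoor, Shift 6→Vasquez.
Loads: Kapoor 3, Vasquez 3, Marcus 2 — all ≤ 3.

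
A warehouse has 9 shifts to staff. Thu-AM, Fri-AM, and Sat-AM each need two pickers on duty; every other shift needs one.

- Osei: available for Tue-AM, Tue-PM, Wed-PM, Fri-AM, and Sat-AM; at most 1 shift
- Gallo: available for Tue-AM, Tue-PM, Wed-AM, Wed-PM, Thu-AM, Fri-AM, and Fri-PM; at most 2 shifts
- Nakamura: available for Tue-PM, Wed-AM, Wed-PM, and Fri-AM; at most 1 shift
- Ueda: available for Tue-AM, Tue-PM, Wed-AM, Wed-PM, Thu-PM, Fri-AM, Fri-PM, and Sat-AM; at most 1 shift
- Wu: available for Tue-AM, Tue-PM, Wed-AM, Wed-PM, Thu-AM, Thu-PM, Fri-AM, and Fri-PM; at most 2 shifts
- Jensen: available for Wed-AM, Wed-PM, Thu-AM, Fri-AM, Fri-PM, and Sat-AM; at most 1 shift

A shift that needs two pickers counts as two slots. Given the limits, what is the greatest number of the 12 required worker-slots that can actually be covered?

8

Total capacity across all pickers is 1+2+1+1+2+1 = 8, and 12 slots are needed, so at most 8 can be filled.
An assignment achieving 8: Tue-AM→Gallo, Tue-PM→Nakamura, Thu-AM→Gallo+Wu, Thu-PM→Ueda, Fri-PM→Wu, Sat-AM→Osei+Jensen.
Loads: Osei 1/1, Gallo 2/2, Nakamura 1/1, Ueda 1/1, Wu 2/2, Jensen 1/1.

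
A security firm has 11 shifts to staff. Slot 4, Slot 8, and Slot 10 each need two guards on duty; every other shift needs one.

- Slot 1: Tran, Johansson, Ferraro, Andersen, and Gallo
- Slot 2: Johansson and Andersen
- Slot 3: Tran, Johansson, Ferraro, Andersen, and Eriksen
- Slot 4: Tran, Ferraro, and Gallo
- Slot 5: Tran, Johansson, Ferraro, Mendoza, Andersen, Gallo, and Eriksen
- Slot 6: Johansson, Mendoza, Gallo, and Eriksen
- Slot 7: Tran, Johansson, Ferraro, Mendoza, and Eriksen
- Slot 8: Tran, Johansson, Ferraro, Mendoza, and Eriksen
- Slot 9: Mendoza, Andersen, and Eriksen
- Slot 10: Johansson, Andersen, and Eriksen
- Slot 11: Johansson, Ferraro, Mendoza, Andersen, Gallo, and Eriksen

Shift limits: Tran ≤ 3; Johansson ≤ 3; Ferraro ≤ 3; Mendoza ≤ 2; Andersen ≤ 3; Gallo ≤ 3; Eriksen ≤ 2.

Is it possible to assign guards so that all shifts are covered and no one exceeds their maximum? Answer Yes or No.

Yes

One valid schedule: Slot 1→Tran, Slot 2→Johansson, Slot 3→Tran, Slot 4→Tran+Ferraro, Slot 5→Andersen, Slot 6→Johansson, Slot 7→Ferraro, Slot 8→Mendoza+Eriksen, Slot 9→Mendoza, Slot 10→Johansson+Andersen, Slot 11→Ferraro.
Loads: Tran 3/3, Johansson 3/3, Ferraro 3/3, Mendoza 2/2, Andersen 2/3, Gallo 0/3, Eriksen 1/2 — all within limits.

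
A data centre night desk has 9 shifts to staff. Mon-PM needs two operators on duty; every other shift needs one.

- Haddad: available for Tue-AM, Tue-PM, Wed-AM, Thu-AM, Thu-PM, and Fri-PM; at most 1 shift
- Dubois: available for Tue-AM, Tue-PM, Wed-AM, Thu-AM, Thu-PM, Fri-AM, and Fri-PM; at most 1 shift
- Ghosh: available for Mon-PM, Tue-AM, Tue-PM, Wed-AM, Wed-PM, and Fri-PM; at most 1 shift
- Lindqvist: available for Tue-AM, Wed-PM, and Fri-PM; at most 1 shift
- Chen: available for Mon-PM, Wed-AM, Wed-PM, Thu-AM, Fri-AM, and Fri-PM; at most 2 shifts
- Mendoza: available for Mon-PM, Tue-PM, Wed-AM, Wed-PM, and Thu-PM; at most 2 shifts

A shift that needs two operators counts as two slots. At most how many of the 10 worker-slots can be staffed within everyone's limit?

8

Total capacity across all operators is 1+1+1+1+2+2 = 8, and 10 slots are needed, so at most 8 can be filled.
An assignment achieving 8: Mon-PM→Ghosh+Chen, Tue-AM→Lindqvist, Tue-PM→Mendoza, Wed-PM→Chen, Thu-AM→Haddad, Thu-PM→Mendoza, Fri-AM→Dubois.
Loads: Haddad 1/1, Dubois 1/1, Ghosh 1/1, Lindqvist 1/1, Chen 2/2, Mendoza 2/2.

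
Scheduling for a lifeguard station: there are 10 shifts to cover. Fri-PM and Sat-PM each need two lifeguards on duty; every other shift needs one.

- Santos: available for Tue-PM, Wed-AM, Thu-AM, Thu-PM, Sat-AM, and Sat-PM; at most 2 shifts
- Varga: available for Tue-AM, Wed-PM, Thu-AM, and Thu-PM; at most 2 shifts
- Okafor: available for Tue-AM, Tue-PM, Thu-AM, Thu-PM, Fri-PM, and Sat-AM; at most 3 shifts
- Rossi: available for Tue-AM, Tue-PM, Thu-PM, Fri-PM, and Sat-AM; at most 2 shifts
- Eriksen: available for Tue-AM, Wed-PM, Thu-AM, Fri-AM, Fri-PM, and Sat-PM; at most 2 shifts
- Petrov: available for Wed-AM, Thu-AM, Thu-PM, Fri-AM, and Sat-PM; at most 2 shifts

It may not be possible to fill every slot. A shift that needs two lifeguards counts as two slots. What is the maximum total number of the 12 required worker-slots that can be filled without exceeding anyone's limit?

12

Total capacity across all lifeguards is 2+2+3+2+2+2 = 13, and 12 slots are needed, so at most 12 can be filled.
An assignment achieving 12: Tue-AM→Varga, Tue-PM→Santos, Wed-AM→Santos, Wed-PM→Varga, Thu-AM→Okafor, Thu-PM→Rossi, Fri-AM→Eriksen, Fri-PM→Okafor+Rossi, Sat-AM→Okafor, Sat-PM→Eriksen+Petrov.
Loads: Santos 2/2, Varga 2/2, Okafor 3/3, Rossi 2/2, Eriksen 2/2, Petrov 1/2.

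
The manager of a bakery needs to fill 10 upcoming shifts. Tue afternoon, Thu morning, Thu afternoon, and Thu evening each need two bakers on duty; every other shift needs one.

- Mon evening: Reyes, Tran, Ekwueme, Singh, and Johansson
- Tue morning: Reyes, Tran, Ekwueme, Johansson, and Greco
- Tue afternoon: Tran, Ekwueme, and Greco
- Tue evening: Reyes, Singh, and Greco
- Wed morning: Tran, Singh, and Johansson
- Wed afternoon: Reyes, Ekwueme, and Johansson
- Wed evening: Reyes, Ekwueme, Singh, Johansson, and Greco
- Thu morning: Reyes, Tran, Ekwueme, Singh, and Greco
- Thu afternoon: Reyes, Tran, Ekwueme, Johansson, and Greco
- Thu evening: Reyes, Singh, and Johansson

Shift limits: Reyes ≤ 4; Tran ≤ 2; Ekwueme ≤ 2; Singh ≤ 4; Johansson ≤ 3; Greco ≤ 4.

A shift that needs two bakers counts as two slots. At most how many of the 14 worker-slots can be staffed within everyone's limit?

14

Total capacity across all bakers is 4+2+2+4+3+4 = 19, and 14 slots are needed, so at most 14 can be filled.
An assignment achieving 14: Mon evening→Reyes, Tue morning→Ekwueme, Tue afternoon→Tran+Ekwueme, Tue evening→Reyes, Wed morning→Tran, Wed afternoon→Reyes, Wed evening→Singh, Thu morning→Singh+Greco, Thu afternoon→Johansson+Greco, Thu evening→Reyes+Singh.
Loads: Reyes 4/4, Tran 2/2, Ekwueme 2/2, Singh 3/4, Johansson 1/3, Greco 2/4.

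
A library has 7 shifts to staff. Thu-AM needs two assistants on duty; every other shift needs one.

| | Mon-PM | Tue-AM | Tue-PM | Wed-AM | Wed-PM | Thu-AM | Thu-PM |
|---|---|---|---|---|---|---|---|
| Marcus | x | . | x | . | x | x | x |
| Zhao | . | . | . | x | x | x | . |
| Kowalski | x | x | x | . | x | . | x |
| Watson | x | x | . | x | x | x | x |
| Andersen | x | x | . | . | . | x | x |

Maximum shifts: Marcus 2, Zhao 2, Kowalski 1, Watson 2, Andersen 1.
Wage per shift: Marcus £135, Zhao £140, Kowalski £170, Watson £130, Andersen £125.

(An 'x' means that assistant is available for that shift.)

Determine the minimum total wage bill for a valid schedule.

Picking the cheapest available assistant for each shift independently would cost £1025, but that ignores the shift limits.
An optimal schedule: Mon-PM→Marcus, Tue-AM→Kowalski, Tue-PM→Marcus, Wed-AM→Zhao, Wed-PM→Zhao, Thu-AM→Watson+Andersen, Thu-PM→Watson.
Total: 135 + 170 + 135 + 140 + 140 + 130 + 125 + 130 = £1105.

£1105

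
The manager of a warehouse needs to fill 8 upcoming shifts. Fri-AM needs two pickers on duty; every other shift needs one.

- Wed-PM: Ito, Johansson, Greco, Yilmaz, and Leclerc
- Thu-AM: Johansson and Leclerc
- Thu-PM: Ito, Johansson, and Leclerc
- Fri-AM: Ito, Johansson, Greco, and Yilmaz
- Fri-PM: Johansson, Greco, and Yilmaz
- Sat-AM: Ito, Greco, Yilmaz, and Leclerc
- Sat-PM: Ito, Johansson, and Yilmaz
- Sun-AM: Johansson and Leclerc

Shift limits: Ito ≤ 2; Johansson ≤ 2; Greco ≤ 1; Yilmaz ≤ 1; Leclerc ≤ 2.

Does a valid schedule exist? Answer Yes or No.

No

Total capacity is 2+2+1+1+2 = 8 but 9 worker-slots are needed — infeasible.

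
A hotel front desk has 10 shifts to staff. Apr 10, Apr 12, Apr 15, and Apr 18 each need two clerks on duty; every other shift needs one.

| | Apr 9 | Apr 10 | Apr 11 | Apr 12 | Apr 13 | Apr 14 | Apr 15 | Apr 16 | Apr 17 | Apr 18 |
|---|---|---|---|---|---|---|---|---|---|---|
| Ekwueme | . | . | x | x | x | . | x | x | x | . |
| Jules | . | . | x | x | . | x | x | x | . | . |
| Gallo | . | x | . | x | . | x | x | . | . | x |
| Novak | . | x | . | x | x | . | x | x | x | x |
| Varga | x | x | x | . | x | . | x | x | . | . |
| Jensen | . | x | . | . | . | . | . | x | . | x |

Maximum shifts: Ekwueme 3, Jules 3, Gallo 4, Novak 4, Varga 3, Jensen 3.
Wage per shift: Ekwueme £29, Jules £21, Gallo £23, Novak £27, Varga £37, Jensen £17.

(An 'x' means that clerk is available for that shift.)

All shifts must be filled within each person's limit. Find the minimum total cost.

Apr 9 can only be covered by Varga, so that assignment is forced.
Picking the cheapest available clerk for each shift independently would cost £318, but that ignores the shift limits.
An optimal schedule: Apr 9→Varga, Apr 10→Jensen+Gallo, Apr 11→Jules, Apr 12→Jules+Gallo, Apr 13→Novak, Apr 14→Jules, Apr 15→Gallo+Novak, Apr 16→Jensen, Apr 17→Novak, Apr 18→Jensen+Gallo.
Total: 37 + 17 + 23 + 21 + 21 + 23 + 27 + 21 + 23 + 27 + 17 + 27 + 17 + 23 = £324.

£324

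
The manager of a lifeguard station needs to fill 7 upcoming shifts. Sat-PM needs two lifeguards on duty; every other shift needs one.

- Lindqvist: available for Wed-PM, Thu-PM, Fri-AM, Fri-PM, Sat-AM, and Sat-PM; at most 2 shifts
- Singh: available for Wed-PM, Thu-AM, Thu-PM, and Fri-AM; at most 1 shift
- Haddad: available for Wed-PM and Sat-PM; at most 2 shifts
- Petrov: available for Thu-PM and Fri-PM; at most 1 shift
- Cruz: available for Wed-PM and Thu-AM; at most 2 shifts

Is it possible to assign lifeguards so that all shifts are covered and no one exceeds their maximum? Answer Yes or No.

No

Total capacity is 8 and 8 slots are needed, so capacity alone doesn't rule it out.
Shifts {Thu-PM, Fri-AM, Fri-PM, Sat-AM, Sat-PM} need 6 worker-slots in total, but the lifeguards available for any of those shifts (Lindqvist, Singh, Haddad, and Petrov) can supply at most 5 among them. So no valid schedule exists.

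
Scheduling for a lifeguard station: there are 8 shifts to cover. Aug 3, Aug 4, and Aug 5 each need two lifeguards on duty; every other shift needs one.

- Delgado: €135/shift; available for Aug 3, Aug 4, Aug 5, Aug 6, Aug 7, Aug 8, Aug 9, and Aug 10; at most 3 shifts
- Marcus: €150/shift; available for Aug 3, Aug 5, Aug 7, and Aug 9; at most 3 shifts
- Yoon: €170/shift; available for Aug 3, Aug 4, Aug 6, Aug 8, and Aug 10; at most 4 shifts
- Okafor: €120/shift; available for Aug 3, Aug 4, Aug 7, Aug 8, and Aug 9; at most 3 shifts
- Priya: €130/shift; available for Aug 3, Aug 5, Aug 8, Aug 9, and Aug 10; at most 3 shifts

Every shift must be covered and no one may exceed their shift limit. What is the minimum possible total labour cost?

Picking the cheapest available lifeguard for each shift independently would cost €1395, but that ignores the shift limits.
An optimal schedule: Aug 3→Priya+Marcus, Aug 4→Okafor+Delgado, Aug 5→Priya+Delgado, Aug 6→Delgado, Aug 7→Okafor, Aug 8→Okafor, Aug 9→Marcus, Aug 10→Priya.
Total: 130 + 150 + 120 + 135 + 130 + 135 + 135 + 120 + 120 + 150 + 130 = €1455.

€1455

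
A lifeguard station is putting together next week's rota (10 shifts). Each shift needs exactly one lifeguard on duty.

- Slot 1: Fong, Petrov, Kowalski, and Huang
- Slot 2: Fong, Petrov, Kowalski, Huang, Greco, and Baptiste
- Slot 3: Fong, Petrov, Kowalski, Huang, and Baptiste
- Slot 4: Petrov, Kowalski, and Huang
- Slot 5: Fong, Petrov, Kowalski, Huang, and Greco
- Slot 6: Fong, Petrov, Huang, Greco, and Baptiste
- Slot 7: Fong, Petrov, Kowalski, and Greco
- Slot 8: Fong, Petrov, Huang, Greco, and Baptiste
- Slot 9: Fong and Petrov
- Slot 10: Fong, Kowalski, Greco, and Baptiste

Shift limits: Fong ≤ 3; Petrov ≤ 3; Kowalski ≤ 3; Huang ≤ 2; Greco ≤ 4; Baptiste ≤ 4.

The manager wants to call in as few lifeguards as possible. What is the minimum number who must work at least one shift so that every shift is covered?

3

10 slots to fill and no one can take more than 4, so at least ⌈10/4⌉ = 3 lifeguards are needed.
Fong, Petrov, and Greco alone can cover everything: Slot 1→Fong, Slot 2→Petrov, Slot 3→Fong, Slot 4→Petrov, Slot 5→Petrov, Slot 6→Greco, Slot 7→Greco, Slot 8→Greco, Slot 9→Fong, Slot 10→Greco.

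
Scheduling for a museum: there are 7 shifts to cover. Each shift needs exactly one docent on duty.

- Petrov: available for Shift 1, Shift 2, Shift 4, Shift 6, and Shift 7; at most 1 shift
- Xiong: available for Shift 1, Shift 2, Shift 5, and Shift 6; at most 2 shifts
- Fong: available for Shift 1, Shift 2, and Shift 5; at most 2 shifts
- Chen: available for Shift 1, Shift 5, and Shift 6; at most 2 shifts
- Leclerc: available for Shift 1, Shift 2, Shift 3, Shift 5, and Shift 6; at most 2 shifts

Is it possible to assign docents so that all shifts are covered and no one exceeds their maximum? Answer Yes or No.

No

Total capacity is 9 and 7 slots are needed, so capacity alone doesn't rule it out.
Shifts {Shift 4, Shift 7} need 2 worker-slots in total, but the docents available for any of those shifts (Petrov) can supply at most 1 among them. So no valid schedule exists.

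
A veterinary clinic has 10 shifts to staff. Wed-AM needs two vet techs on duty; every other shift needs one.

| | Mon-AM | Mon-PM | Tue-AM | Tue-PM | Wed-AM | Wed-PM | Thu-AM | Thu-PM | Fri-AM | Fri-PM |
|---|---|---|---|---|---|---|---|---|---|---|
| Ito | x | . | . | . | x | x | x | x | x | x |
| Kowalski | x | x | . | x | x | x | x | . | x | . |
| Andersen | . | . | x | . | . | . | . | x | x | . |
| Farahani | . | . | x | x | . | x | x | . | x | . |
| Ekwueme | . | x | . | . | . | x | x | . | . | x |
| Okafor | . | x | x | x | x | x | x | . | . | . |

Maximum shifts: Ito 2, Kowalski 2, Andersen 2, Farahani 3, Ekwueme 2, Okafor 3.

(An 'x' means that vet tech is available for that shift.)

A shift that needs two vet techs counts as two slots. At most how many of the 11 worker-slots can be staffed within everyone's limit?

11

Total capacity across all vet techs is 2+2+2+3+2+3 = 14, and 11 slots are needed, so at most 11 can be filled.
An assignment achieving 11: Mon-AM→Ito, Mon-PM→Kowalski, Tue-AM→Andersen, Tue-PM→Farahani, Wed-AM→Kowalski+Okafor, Wed-PM→Farahani, Thu-AM→Farahani, Thu-PM→Ito, Fri-AM→Andersen, Fri-PM→Ekwueme.
Loads: Ito 2/2, Kowalski 2/2, Andersen 2/2, Farahani 3/3, Ekwueme 1/2, Okafor 1/3.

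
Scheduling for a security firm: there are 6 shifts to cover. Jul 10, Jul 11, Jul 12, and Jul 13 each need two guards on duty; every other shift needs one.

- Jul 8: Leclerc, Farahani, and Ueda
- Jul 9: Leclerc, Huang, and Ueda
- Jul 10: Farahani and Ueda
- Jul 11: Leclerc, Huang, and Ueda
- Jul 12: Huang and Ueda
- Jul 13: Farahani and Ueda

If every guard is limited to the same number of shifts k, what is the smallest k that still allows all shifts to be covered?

3

With 4 guards and 10 worker-slots to fill, someone must work at least ⌈10/4⌉ = 3 shifts, so k ≥ 3.
k = 3 works: Jul 8→Leclerc, Jul 9→Leclerc, Jul 10→Farahani+Ueda, Jul 11→Leclerc+Huang, Jul 12→Huang+Ueda, Jul 13→Farahani+Ueda.
Loads: Leclerc 3, Huang 2, Farahani 2, Ueda 3 — all ≤ 3.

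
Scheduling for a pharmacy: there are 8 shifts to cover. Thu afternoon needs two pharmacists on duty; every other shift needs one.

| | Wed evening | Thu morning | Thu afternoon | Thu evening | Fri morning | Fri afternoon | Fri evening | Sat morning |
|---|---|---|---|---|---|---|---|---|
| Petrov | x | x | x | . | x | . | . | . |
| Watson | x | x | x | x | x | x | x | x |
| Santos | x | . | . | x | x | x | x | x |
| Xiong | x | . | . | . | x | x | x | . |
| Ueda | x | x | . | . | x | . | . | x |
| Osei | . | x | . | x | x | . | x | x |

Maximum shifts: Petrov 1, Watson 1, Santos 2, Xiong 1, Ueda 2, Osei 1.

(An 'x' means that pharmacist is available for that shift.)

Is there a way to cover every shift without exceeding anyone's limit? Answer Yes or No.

No

Total capacity is 1+1+2+1+2+1 = 8 but 9 worker-slots are needed — infeasible.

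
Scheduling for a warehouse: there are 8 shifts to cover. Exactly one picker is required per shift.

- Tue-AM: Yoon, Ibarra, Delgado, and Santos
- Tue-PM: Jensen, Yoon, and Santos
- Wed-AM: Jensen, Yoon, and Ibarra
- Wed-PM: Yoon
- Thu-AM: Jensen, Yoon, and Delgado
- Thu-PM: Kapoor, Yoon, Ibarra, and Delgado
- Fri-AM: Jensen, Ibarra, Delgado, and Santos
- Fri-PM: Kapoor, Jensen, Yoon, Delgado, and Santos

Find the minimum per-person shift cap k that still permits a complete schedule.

2

With 6 pickers and 8 worker-slots to fill, someone must work at least ⌈8/6⌉ = 2 shifts, so k ≥ 2.
k = 2 works: Tue-AM→Ibarra, Tue-PM→Jensen, Wed-AM→Jensen, Wed-PM→Yoon, Thu-AM→Yoon, Thu-PM→Kapoor, Fri-AM→Ibarra, Fri-PM→Kapoor.
Loads: Kapoor 2, Jensen 2, Yoon 2, Ibarra 2, Delgado 0, Santos 0 — all ≤ 2.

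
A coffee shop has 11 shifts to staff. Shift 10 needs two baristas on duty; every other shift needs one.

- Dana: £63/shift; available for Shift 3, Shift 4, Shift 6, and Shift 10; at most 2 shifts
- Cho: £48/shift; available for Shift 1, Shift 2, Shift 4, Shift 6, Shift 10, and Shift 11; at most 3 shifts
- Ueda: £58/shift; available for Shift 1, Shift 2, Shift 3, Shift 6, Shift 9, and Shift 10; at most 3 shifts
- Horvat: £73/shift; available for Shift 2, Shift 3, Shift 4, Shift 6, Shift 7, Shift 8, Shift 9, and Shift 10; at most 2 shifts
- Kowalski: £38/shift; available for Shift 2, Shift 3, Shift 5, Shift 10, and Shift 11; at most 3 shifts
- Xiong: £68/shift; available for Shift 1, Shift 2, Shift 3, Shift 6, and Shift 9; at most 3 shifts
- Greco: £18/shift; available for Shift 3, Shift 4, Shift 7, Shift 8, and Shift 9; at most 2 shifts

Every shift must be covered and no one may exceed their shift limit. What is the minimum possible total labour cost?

Shift 5 can only be covered by Kowalski, so that assignment is forced.
Picking the cheapest available barista for each shift independently would cost £386, but that ignores the shift limits.
An optimal schedule: Shift 1→Cho, Shift 2→Kowalski, Shift 3→Ueda, Shift 4→Cho, Shift 5→Kowalski, Shift 6→Cho, Shift 7→Greco, Shift 8→Greco, Shift 9→Ueda, Shift 10→Ueda+Dana, Shift 11→Kowalski.
Total: 48 + 38 + 58 + 48 + 38 + 48 + 18 + 18 + 58 + 58 + 63 + 38 = £531.

£531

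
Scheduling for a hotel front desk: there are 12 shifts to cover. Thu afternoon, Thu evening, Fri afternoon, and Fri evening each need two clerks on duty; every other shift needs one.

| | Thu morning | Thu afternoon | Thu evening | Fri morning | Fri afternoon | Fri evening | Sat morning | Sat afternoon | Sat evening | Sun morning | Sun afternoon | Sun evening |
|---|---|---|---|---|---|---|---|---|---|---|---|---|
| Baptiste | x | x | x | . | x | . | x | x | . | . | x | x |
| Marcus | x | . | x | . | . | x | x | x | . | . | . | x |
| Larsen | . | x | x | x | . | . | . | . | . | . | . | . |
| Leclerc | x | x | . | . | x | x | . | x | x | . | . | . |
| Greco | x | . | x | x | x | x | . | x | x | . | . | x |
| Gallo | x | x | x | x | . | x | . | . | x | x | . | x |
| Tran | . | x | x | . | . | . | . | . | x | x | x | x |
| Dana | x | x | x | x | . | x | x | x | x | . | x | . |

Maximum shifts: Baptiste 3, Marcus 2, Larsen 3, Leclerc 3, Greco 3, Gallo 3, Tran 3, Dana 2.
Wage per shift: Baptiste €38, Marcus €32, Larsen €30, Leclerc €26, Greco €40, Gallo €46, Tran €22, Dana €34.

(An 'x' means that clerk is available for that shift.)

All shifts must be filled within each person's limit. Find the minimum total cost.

Picking the cheapest available clerk for each shift independently would cost €424, but that ignores the shift limits.
An optimal schedule: Thu morning→Dana, Thu afternoon→Larsen+Baptiste, Thu evening→Larsen+Baptiste, Fri morning→Larsen, Fri afternoon→Leclerc+Baptiste, Fri evening→Leclerc+Dana, Sat morning→Marcus, Sat afternoon→Leclerc, Sat evening→Tran, Sun morning→Tran, Sun afternoon→Tran, Sun evening→Marcus.
Total: 34 + 30 + 38 + 30 + 38 + 30 + 26 + 38 + 26 + 34 + 32 + 26 + 22 + 22 + 22 + 32 = €480.

€480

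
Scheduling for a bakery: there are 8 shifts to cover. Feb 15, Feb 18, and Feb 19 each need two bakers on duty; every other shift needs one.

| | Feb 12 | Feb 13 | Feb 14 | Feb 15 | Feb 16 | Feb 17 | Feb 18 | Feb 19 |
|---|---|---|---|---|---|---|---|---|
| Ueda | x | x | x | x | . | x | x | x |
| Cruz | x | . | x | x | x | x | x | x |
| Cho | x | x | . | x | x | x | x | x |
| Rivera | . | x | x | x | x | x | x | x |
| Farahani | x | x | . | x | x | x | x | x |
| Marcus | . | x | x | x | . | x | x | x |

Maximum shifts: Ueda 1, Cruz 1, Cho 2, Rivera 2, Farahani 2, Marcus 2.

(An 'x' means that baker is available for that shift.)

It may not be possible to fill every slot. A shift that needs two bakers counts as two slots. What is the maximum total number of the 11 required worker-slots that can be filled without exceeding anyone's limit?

10

Total capacity across all bakers is 1+1+2+2+2+2 = 10, and 11 slots are needed, so at most 10 can be filled.
An assignment achieving 10: Feb 12→Ueda, Feb 13→Cho, Feb 14→Cruz, Feb 15→Rivera+Farahani, Feb 16→Cho, Feb 17→Rivera, Feb 18→Farahani+Marcus, Feb 19→Marcus.
Loads: Ueda 1/1, Cruz 1/1, Cho 2/2, Rivera 2/2, Farahani 2/2, Marcus 2/2.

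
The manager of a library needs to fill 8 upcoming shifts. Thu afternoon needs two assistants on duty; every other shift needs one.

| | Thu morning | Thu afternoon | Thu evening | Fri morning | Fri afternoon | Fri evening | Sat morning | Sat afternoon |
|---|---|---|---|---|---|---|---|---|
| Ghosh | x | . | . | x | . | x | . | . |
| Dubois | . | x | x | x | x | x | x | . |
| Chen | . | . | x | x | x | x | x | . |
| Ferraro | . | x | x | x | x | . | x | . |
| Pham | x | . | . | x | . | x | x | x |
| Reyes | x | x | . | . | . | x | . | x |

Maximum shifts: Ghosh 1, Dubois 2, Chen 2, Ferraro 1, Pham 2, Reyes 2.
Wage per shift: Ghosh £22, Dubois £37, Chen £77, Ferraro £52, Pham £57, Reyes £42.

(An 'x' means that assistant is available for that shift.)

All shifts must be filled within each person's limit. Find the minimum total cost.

£423

Picking the cheapest available assistant for each shift independently would cost £298, but that ignores the shift limits.
An optimal schedule: Thu morning→Ghosh, Thu afternoon→Dubois+Reyes, Thu evening→Dubois, Fri morning→Pham, Fri afternoon→Ferraro, Fri evening→Chen, Sat morning→Pham, Sat afternoon→Reyes.
Total: 22 + 37 + 42 + 37 + 57 + 52 + 77 + 57 + 42 = £423.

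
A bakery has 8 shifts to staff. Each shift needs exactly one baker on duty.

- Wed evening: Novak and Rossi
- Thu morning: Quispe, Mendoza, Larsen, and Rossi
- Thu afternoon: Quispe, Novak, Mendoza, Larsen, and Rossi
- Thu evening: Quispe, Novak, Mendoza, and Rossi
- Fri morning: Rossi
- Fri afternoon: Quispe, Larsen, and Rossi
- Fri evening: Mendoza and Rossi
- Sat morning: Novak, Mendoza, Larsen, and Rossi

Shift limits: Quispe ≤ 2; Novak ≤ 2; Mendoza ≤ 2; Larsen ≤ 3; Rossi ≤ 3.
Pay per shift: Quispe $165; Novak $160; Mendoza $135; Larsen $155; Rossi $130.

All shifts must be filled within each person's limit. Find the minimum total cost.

Fri morning can only be covered by Rossi, so that assignment is forced.
Picking the cheapest available baker for each shift independently would cost $1040, but that ignores the shift limits.
An optimal schedule: Wed evening→Rossi, Thu morning→Mendoza, Thu afternoon→Larsen, Thu evening→Mendoza, Fri morning→Rossi, Fri afternoon→Larsen, Fri evening→Rossi, Sat morning→Larsen.
Total: 130 + 135 + 155 + 135 + 130 + 155 + 130 + 155 = $1125.

$1125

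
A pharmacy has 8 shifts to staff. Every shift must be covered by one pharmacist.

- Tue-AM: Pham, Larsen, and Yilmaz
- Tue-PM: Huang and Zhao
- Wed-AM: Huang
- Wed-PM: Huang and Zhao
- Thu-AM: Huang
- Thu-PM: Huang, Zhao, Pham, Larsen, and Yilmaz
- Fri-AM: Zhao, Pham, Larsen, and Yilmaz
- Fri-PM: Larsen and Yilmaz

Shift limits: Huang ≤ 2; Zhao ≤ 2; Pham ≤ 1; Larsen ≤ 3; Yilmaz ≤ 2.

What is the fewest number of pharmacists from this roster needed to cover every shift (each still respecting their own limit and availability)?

8 slots to fill and no one can take more than 3, so at least ⌈8/3⌉ = 3 pharmacists are needed.
Any 3 pharmacists together have capacity at most 3+2+2 = 7 < 8 slots, so 3 can never suffice.
Huang, Zhao, Pham, and Larsen alone can cover everything: Tue-AM→Pham, Tue-PM→Zhao, Wed-AM→Huang, Wed-PM→Zhao, Thu-AM→Huang, Thu-PM→Larsen, Fri-AM→Larsen, Fri-PM→Larsen.

4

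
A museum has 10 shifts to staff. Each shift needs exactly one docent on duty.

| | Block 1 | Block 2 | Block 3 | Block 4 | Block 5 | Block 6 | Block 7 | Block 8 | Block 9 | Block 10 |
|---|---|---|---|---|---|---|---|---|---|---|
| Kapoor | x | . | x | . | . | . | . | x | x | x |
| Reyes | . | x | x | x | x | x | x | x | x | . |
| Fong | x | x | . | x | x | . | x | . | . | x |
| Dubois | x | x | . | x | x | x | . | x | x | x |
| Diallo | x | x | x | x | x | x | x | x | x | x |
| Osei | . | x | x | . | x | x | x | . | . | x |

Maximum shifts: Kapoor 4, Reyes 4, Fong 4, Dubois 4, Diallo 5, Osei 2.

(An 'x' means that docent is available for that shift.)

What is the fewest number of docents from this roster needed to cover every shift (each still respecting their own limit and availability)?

3

10 slots to fill and no one can take more than 5, so at least ⌈10/5⌉ = 2 docents are needed.
Any 2 docents together have capacity at most 5+4 = 9 < 10 slots, so 2 can never suffice.
Kapoor, Reyes, and Fong alone can cover everything: Block 1→Kapoor, Block 2→Reyes, Block 3→Kapoor, Block 4→Reyes, Block 5→Reyes, Block 6→Reyes, Block 7→Fong, Block 8→Kapoor, Block 9→Kapoor, Block 10→Fong.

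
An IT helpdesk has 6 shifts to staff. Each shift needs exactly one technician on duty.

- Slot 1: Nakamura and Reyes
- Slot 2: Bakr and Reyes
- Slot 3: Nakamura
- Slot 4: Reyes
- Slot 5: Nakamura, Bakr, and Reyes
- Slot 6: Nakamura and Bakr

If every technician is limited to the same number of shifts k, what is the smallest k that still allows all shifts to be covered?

2

With 3 technicians and 6 worker-slots to fill, someone must work at least ⌈6/3⌉ = 2 shifts, so k ≥ 2.
k = 2 works: Slot 1→Nakamura, Slot 2→Bakr, Slot 3→Nakamura, Slot 4→Reyes, Slot 5→Reyes, Slot 6→Bakr.
Loads: Nakamura 2, Bakr 2, Reyes 2 — all ≤ 2.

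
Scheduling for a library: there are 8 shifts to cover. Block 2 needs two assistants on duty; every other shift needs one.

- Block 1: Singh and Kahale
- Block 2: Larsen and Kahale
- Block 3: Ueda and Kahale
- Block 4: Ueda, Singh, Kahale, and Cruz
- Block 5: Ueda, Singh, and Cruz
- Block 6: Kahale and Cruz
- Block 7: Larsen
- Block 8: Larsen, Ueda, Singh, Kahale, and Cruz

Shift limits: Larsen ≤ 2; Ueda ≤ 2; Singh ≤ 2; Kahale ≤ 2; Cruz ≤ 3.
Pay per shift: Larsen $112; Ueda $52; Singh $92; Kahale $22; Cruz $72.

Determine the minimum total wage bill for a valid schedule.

$588

Block 2 can only be covered by Larsen and Kahale, so that assignment is forced.
Block 7 can only be covered by Larsen, so that assignment is forced.
Picking the cheapest available assistant for each shift independently would cost $408, but that ignores the shift limits.
An optimal schedule: Block 1→Kahale, Block 2→Kahale+Larsen, Block 3→Ueda, Block 4→Cruz, Block 5→Ueda, Block 6→Cruz, Block 7→Larsen, Block 8→Cruz.
Total: 22 + 22 + 112 + 52 + 72 + 52 + 72 + 112 + 72 = $588.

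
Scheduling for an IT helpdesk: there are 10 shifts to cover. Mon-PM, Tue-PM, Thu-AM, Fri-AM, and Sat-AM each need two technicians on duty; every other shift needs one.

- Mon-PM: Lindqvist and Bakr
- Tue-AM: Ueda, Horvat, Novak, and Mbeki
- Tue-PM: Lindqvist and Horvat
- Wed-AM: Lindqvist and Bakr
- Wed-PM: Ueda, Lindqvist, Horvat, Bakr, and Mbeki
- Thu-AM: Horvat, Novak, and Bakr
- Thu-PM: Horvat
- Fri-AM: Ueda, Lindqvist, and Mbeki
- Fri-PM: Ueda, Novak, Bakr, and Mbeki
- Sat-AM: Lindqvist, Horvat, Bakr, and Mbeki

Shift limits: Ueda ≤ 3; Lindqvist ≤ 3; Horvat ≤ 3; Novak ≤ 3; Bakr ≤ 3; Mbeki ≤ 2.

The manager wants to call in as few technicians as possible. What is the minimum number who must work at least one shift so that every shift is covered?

15 slots to fill and no one can take more than 3, so at least ⌈15/3⌉ = 5 technicians are needed.
No set of 5 technicians can cover every shift (each such set leaves at least one shift with no one available or exceeds a cap).
Ueda, Lindqvist, Horvat, Novak, Bakr, and Mbeki alone can cover everything: Mon-PM→Lindqvist+Bakr, Tue-AM→Ueda, Tue-PM→Lindqvist+Horvat, Wed-AM→Lindqvist, Wed-PM→Bakr, Thu-AM→Horvat+Novak, Thu-PM→Horvat, Fri-AM→Ueda+Mbeki, Fri-PM→Ueda, Sat-AM→Bakr+Mbeki.

6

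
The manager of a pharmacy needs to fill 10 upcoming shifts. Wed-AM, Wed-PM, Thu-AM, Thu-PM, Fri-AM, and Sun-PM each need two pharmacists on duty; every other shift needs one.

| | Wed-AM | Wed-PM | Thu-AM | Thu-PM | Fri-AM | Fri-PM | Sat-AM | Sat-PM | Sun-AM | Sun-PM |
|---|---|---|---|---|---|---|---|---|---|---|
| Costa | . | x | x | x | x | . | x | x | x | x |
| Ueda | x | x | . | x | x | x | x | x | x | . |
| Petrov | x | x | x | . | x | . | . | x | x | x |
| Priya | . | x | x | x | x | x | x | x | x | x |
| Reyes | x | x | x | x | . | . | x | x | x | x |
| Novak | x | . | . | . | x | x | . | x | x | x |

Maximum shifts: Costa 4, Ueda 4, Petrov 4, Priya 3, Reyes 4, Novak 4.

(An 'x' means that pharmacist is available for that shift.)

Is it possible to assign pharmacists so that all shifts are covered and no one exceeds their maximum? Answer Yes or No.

Yes

One valid schedule: Wed-AM→Ueda+Petrov, Wed-PM→Petrov+Priya, Thu-AM→Costa+Petrov, Thu-PM→Costa+Ueda, Fri-AM→Petrov+Priya, Fri-PM→Ueda, Sat-AM→Costa, Sat-PM→Costa, Sun-AM→Ueda, Sun-PM→Priya+Reyes.
Loads: Costa 4/4, Ueda 4/4, Petrov 4/4, Priya 3/3, Reyes 1/4, Novak 0/4 — all within limits.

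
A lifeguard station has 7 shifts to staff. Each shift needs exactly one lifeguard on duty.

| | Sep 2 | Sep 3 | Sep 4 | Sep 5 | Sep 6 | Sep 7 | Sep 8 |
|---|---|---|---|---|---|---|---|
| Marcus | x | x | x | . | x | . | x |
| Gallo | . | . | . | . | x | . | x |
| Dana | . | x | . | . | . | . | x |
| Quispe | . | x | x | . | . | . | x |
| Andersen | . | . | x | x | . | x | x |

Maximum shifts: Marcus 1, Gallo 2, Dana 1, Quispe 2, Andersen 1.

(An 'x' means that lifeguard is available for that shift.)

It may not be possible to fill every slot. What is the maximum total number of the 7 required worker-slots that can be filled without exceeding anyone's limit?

6

Total capacity across all lifeguards is 1+2+1+2+1 = 7, and 7 slots are needed, so at most 7 can be filled.
Shifts {Sep 5, Sep 7} need 2 slots but only Andersen are available for them, supplying at most 1 — so at least 1 slot must go unfilled.
An assignment achieving 6: Sep 2→Marcus, Sep 3→Dana, Sep 4→Quispe, Sep 5→Andersen, Sep 6→Gallo, Sep 8→Gallo.
Loads: Marcus 1/1, Gallo 2/2, Dana 1/1, Quispe 1/2, Andersen 1/1.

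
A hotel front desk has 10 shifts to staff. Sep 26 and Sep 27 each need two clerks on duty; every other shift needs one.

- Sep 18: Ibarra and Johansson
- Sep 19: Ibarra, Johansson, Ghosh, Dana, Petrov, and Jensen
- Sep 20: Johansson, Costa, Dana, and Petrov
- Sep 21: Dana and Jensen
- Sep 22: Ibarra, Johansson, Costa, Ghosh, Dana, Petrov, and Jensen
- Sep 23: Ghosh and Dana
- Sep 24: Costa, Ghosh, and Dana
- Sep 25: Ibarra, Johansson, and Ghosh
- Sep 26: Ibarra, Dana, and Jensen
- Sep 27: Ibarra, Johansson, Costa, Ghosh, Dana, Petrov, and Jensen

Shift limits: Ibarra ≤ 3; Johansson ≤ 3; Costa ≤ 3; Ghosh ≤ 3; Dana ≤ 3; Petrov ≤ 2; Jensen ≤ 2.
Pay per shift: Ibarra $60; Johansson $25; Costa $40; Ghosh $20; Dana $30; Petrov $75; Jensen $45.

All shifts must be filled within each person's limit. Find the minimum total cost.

Picking the cheapest available clerk for each shift independently would cost $300, but that ignores the shift limits.
An optimal schedule: Sep 18→Johansson, Sep 19→Johansson, Sep 20→Johansson, Sep 21→Dana, Sep 22→Costa, Sep 23→Ghosh, Sep 24→Ghosh, Sep 25→Ghosh, Sep 26→Dana+Jensen, Sep 27→Dana+Costa.
Total: 25 + 25 + 25 + 30 + 40 + 20 + 20 + 20 + 30 + 45 + 30 + 40 = $350.

$350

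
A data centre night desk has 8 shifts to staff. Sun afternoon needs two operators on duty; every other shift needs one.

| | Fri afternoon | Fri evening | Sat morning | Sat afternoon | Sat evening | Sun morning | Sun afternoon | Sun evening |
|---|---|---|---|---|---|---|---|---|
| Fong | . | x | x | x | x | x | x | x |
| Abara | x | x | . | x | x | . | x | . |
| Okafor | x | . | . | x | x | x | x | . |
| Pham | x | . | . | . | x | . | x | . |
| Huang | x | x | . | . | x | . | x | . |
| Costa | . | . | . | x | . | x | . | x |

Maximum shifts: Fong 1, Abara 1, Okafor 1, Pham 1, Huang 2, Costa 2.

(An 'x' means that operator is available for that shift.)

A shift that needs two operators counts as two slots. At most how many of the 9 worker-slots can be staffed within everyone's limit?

8

Total capacity across all operators is 1+1+1+1+2+2 = 8, and 9 slots are needed, so at most 8 can be filled.
An assignment achieving 8: Fri afternoon→Pham, Fri evening→Abara, Sat morning→Fong, Sat afternoon→Costa, Sat evening→Huang, Sun morning→Okafor, Sun afternoon→Huang, Sun evening→Costa.
Loads: Fong 1/1, Abara 1/1, Okafor 1/1, Pham 1/1, Huang 2/2, Costa 2/2.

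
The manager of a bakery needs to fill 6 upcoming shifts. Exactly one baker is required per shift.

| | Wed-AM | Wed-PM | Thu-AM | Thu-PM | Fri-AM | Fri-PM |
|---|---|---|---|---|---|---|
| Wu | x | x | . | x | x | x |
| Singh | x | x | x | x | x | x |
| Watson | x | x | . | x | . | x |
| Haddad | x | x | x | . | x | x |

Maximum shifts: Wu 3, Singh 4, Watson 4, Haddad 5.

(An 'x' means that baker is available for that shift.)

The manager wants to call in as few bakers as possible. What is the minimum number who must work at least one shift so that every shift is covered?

2

6 slots to fill and no one can take more than 5, so at least ⌈6/5⌉ = 2 bakers are needed.
Wu and Singh alone can cover everything: Wed-AM→Wu, Wed-PM→Wu, Thu-AM→Singh, Thu-PM→Wu, Fri-AM→Singh, Fri-PM→Singh.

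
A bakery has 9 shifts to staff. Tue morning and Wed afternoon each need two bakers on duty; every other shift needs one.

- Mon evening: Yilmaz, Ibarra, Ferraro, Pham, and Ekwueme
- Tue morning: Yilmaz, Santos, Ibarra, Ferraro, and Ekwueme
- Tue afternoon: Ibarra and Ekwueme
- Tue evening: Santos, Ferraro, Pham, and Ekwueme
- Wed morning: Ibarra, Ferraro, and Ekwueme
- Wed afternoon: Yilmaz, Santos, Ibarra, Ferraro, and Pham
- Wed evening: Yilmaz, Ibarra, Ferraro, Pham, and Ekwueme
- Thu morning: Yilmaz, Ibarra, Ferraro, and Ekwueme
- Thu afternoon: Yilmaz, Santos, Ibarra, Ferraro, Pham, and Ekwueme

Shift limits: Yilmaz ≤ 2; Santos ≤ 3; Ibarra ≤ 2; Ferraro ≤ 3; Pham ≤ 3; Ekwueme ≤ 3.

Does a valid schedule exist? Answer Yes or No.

Yes

One valid schedule: Mon evening→Yilmaz, Tue morning→Santos+Ferraro, Tue afternoon→Ibarra, Tue evening→Santos, Wed morning→Ibarra, Wed afternoon→Ferraro+Pham, Wed evening→Ferraro, Thu morning→Yilmaz, Thu afternoon→Santos.
Loads: Yilmaz 2/2, Santos 3/3, Ibarra 2/2, Ferraro 3/3, Pham 1/3, Ekwueme 0/3 — all within limits.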